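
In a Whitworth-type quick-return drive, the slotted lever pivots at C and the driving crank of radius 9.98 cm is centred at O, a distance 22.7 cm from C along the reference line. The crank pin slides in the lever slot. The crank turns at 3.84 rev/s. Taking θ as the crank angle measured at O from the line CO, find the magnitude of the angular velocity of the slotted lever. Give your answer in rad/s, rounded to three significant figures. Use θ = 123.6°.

1.71

ω = 24.13 rad/s (from 3.84 rev/s).
Crank pin A relative to C: A = (d + r cosθ, r sinθ); lever angle φ = atan2(r sinθ, d + r cosθ).
Differentiating tanφ: φ̇ = rω(d cosθ + r)/(d² + r² + 2dr cosθ).
d² + r² + 2dr cosθ = |CA|² = 0.0364153 m²;  d cosθ + r = -0.02582 m.
|ω_lever| = |0.0998·24.13·-0.02582| / 0.0364153 = 1.7073 rad/s.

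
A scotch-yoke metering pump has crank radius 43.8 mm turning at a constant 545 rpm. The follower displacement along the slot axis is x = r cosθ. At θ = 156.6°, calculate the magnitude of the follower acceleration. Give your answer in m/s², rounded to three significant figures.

ω = 57.07 rad/s (from 545 rpm).
x = r cosθ ⇒ ẍ = −rω² cosθ (ω constant).
|a| = rω²|cosθ| = 0.0438·(57.07)²·|cos 156.6°| = 130.93 m/s².

131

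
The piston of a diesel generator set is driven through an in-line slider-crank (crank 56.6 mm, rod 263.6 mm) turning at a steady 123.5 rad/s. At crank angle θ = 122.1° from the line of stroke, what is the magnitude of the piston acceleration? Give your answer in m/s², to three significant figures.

ω = 123.5 rad/s
x(θ) = r cosθ + √(L² − r² sin²θ); with ω constant, a = ω²·d²x/dθ².
d²x/dθ² = −r cosθ − r²(cos2θ)/√u − r⁴ sin²2θ/(4u^{3/2}),  u = L² − r² sin²θ = 0.067186 m².
Substituting r = 0.0566 m, L = 0.2636 m, θ = 122.1°: d²x/dθ² = +0.035337 m.
a = ω²·d²x/dθ² = (123.5)²·(+0.035337) = +538.97 m/s²;  |a| = 538.97 m/s².

539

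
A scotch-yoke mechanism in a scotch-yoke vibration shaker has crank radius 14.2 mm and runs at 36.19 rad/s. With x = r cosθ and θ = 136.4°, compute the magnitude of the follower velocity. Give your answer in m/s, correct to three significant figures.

ω = 36.19 rad/s
x = r cosθ ⇒ ẋ = −rω sinθ.
|v| = rω|sinθ| = 0.0142·36.19·|sin 136.4°| = 0.35439 m/s.

0.354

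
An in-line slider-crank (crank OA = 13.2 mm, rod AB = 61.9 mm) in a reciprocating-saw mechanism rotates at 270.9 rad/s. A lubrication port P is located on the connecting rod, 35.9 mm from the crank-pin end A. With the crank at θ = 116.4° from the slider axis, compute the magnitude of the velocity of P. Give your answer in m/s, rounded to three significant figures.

ω = 270.9 rad/s.  Crank-pin speed |V_A| = rω = 3.5759 m/s, perpendicular to OA.
Rod angle: sinφ = −(r/L) sinθ ⇒ φ = -11.012°; ω_rod = −rω cosθ/√(L²−r²sin²θ) = +26.168 rad/s.
V_P = V_A + ω_rod × AP, with AP = 0.0359 m along the rod.
Components: V_Px = −rω sinθ − a·ω_rod·sinφ = -3.0235 m/s;  V_Py = rω cosθ + a·ω_rod·cosφ = -0.66784 m/s.
|V_P| = √(V_Px² + V_Py²) = 3.0964 m/s.

3.10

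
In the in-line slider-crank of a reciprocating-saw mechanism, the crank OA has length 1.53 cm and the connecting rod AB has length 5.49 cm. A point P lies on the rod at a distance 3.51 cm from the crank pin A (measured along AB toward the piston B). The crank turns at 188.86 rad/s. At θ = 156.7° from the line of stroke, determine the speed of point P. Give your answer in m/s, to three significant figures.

ω = 188.9 rad/s.  Crank-pin speed |V_A| = rω = 2.8896 m/s, perpendicular to OA.
Rod angle: sinφ = −(r/L) sinθ ⇒ φ = -6.329°; ω_rod = −rω cosθ/√(L²−r²sin²θ) = +48.637 rad/s.
V_P = V_A + ω_rod × AP, with AP = 0.0351 m along the rod.
Components: V_Px = −rω sinθ − a·ω_rod·sinφ = -0.95476 m/s;  V_Py = rω cosθ + a·ω_rod·cosφ = -0.95715 m/s.
|V_P| = √(V_Px² + V_Py²) = 1.3519 m/s.

1.35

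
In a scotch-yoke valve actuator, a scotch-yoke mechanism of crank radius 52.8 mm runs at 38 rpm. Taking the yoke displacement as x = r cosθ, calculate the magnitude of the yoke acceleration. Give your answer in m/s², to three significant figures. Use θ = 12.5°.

0.816

ω = 3.979 rad/s (from 38 rpm).
x = r cosθ ⇒ ẍ = −rω² cosθ (ω constant).
|a| = rω²|cosθ| = 0.0528·(3.979)²·|cos 12.5°| = 0.81628 m/s².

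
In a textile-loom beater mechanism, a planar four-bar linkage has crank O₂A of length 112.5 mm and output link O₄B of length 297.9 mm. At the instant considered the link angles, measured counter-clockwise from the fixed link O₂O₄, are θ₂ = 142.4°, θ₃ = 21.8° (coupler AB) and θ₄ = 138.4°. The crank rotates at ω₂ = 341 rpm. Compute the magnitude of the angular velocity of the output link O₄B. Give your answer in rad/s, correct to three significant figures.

ω₂ = 35.71 rad/s (from 341 rpm).
Differentiating the loop-closure r₂e^{iθ₂}+r₃e^{iθ₃}=r₁+r₄e^{iθ₄} gives r₂ω₂e^{iθ₂}+r₃ω₃e^{iθ₃}=r₄ω₄e^{iθ₄}.
Eliminating the other unknown: ω₄ = r₂ω₂ sin(θ₂−θ₃) / [r₄ sin(θ₄−θ₃)].
Numerator sine = +0.86074; denominator sine = +0.89415.
Result = 0.1125·35.71·(+0.86074) / (0.2979·(+0.89415)) = +12.982 rad/s; magnitude 12.982 rad/s.

13.0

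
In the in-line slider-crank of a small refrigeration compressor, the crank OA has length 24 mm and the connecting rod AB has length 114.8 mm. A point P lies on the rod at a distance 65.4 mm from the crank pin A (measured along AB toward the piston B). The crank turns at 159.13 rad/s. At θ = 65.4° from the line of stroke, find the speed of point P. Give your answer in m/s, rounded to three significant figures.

ω = 159.1 rad/s.  Crank-pin speed |V_A| = rω = 3.8191 m/s, perpendicular to OA.
Rod angle: sinφ = −(r/L) sinθ ⇒ φ = -10.958°; ω_rod = −rω cosθ/√(L²−r²sin²θ) = -14.106 rad/s.
V_P = V_A + ω_rod × AP, with AP = 0.0654 m along the rod.
Components: V_Px = −rω sinθ − a·ω_rod·sinφ = -3.6478 m/s;  V_Py = rω cosθ + a·ω_rod·cosφ = +0.68412 m/s.
|V_P| = √(V_Px² + V_Py²) = 3.7114 m/s.

3.71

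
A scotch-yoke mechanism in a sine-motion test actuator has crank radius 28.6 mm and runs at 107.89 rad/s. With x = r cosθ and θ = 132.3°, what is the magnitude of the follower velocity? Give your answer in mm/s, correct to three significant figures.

ω = 107.9 rad/s
x = r cosθ ⇒ ẋ = −rω sinθ.
|v| = rω|sinθ| = 0.0286·107.9·|sin 132.3°| = 2.2822 m/s = 2282.2 mm/s.

2280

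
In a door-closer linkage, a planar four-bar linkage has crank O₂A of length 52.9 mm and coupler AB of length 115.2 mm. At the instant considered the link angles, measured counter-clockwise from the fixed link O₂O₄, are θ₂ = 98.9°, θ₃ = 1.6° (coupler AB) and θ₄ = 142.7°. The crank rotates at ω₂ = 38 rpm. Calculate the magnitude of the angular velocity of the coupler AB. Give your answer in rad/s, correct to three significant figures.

ω₂ = 3.979 rad/s (from 38 rpm).
Differentiating the loop-closure r₂e^{iθ₂}+r₃e^{iθ₃}=r₁+r₄e^{iθ₄} gives r₂ω₂e^{iθ₂}+r₃ω₃e^{iθ₃}=r₄ω₄e^{iθ₄}.
Eliminating the other unknown: ω₃ = r₂ω₂ sin(θ₄−θ₂) / [r₃ sin(θ₃−θ₄)].
Numerator sine = +0.69214; denominator sine = -0.62796.
Result = 0.0529·3.979·(+0.69214) / (0.1152·(-0.62796)) = -2.0141 rad/s; magnitude 2.0141 rad/s.

2.01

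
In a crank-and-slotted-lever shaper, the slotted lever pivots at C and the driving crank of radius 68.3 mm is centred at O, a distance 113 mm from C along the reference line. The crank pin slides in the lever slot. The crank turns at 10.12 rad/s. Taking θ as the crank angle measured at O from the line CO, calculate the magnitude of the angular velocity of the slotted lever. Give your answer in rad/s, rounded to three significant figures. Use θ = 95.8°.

2.48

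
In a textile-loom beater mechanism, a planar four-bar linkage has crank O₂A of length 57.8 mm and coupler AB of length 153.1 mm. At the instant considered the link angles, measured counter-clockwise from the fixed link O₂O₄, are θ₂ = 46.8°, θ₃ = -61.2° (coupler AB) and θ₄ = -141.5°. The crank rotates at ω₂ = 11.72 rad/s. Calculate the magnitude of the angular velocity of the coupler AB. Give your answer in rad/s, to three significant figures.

ω₂ = 11.72 rad/s
Differentiating the loop-closure r₂e^{iθ₂}+r₃e^{iθ₃}=r₁+r₄e^{iθ₄} gives r₂ω₂e^{iθ₂}+r₃ω₃e^{iθ₃}=r₄ω₄e^{iθ₄}.
Eliminating the other unknown: ω₃ = r₂ω₂ sin(θ₄−θ₂) / [r₃ sin(θ₃−θ₄)].
Numerator sine = +0.14436; denominator sine = +0.98570.
Result = 0.0578·11.72·(+0.14436) / (0.1531·(+0.98570)) = +0.64799 rad/s; magnitude 0.64799 rad/s.

0.648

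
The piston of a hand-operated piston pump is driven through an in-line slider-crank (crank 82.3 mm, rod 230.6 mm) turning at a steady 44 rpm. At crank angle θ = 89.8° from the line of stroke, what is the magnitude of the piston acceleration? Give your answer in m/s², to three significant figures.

0.661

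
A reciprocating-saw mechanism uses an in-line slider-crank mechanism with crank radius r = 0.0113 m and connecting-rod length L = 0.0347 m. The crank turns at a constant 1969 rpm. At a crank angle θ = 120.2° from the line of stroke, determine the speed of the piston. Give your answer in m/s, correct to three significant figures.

1.67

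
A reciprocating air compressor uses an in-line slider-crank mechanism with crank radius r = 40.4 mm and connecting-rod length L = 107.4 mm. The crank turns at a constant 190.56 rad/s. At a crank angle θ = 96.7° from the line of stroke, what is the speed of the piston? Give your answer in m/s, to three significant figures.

7.28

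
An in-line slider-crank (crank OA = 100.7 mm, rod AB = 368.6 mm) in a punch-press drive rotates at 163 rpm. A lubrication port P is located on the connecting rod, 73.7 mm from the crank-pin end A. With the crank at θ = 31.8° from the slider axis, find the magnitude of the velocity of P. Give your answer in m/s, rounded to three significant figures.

ω = 17.07 rad/s.  Crank-pin speed |V_A| = rω = 1.7189 m/s, perpendicular to OA.
Rod angle: sinφ = −(r/L) sinθ ⇒ φ = -8.277°; ω_rod = −rω cosθ/√(L²−r²sin²θ) = -4.005 rad/s.
V_P = V_A + ω_rod × AP, with AP = 0.0737 m along the rod.
Components: V_Px = −rω sinθ − a·ω_rod·sinφ = -0.94827 m/s;  V_Py = rω cosθ + a·ω_rod·cosφ = +1.1688 m/s.
|V_P| = √(V_Px² + V_Py²) = 1.5051 m/s.

1.51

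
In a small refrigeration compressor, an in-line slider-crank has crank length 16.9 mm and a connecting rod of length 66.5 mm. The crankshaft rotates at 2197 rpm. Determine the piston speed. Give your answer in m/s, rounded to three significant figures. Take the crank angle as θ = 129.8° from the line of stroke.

ω = 2π·2197/60 = 230.1 rad/s
For an in-line slider-crank, x = r cosθ + √(L² − r² sin²θ), so v = −rω sinθ·[1 + r cosθ/√(L² − r² sin²θ)].
With r = 0.0169 m, L = 0.0665 m, θ = 129.8°: √(L² − r² sin²θ) = 0.06522 m.
v = −0.0169·230.1·0.76828·[1 + 0.0169·-0.64011/0.06522] = -2.4917 m/s.
|v| = 2.4917 m/s.

2.49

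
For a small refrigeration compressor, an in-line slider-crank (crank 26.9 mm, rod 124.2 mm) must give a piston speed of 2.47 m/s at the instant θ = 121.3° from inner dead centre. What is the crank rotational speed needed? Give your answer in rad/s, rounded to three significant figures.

121

For an in-line slider-crank, |v_piston| = rω|sinθ|·[1 + r cosθ/√(L² − r² sin²θ)].
With r = 0.0269 m, L = 0.1242 m, θ = 121.3°: the bracketed kinematic factor |dx/dθ| = 0.020353 m.
ω = v/|dx/dθ| = 2.47/0.020353 = 121.36 rad/s.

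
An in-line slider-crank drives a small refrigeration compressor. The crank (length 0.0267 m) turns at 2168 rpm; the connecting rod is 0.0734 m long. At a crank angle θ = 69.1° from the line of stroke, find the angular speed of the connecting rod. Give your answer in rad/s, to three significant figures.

31.3

ω = 227 rad/s (converted from 2168 rpm).
The rod makes angle φ with the slider axis where L sinφ = r sinθ; differentiating, L cosφ·φ̇ = r ω cosθ.
L cosφ = √(L² − r² sin²θ) = 0.069032 m.
|ω_rod| = r ω |cosθ| / √(L² − r² sin²θ) = 0.0267·227·0.35674/0.069032 = 31.326 rad/s.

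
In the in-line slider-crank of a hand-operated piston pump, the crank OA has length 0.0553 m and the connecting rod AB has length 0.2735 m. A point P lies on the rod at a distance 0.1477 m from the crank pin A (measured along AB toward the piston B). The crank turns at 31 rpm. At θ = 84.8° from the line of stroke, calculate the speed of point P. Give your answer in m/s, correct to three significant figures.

0.181

ω = 3.246 rad/s.  Crank-pin speed |V_A| = rω = 0.17952 m/s, perpendicular to OA.
Rod angle: sinφ = −(r/L) sinθ ⇒ φ = -11.617°; ω_rod = −rω cosθ/√(L²−r²sin²θ) = -0.060734 rad/s.
V_P = V_A + ω_rod × AP, with AP = 0.1477 m along the rod.
Components: V_Px = −rω sinθ − a·ω_rod·sinφ = -0.18059 m/s;  V_Py = rω cosθ + a·ω_rod·cosφ = +0.0074838 m/s.
|V_P| = √(V_Px² + V_Py²) = 0.18074 m/s.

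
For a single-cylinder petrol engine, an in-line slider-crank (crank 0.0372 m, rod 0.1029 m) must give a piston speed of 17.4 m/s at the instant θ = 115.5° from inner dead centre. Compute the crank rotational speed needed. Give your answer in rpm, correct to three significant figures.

For an in-line slider-crank, |v_piston| = rω|sinθ|·[1 + r cosθ/√(L² − r² sin²θ)].
With r = 0.0372 m, L = 0.1029 m, θ = 115.5°: the bracketed kinematic factor |dx/dθ| = 0.028048 m.
ω = v/|dx/dθ| = 17.4/0.028048 = 620.37 rad/s.
N = 60ω/(2π) = 5924.1 rpm.

5920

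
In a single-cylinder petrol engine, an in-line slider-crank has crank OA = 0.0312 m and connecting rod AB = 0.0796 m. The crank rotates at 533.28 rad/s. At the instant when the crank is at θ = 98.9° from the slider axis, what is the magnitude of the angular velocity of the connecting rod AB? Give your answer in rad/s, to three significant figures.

ω = 533.3 rad/s
The rod makes angle φ with the slider axis where L sinφ = r sinθ; differentiating, L cosφ·φ̇ = r ω cosθ.
L cosφ = √(L² − r² sin²θ) = 0.07339 m.
|ω_rod| = r ω |cosθ| / √(L² − r² sin²θ) = 0.0312·533.3·0.15471/0.07339 = 35.075 rad/s.

35.1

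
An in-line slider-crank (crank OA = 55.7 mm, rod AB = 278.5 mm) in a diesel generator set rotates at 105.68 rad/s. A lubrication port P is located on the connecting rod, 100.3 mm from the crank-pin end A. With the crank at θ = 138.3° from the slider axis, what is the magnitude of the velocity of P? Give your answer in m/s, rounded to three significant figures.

4.65

ω = 105.7 rad/s.  Crank-pin speed |V_A| = rω = 5.8864 m/s, perpendicular to OA.
Rod angle: sinφ = −(r/L) sinθ ⇒ φ = -7.646°; ω_rod = −rω cosθ/√(L²−r²sin²θ) = +15.922 rad/s.
V_P = V_A + ω_rod × AP, with AP = 0.1003 m along the rod.
Components: V_Px = −rω sinθ − a·ω_rod·sinφ = -3.7033 m/s;  V_Py = rω cosθ + a·ω_rod·cosφ = -2.8122 m/s.
|V_P| = √(V_Px² + V_Py²) = 4.65 m/s.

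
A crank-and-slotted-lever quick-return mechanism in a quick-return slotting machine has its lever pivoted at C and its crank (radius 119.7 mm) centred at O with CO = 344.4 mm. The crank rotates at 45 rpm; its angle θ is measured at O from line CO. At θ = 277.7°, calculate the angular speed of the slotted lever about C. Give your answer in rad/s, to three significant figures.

ω = 4.712 rad/s (from 45 rpm).
Crank pin A relative to C: A = (d + r cosθ, r sinθ); lever angle φ = atan2(r sinθ, d + r cosθ).
Differentiating tanφ: φ̇ = rω(d cosθ + r)/(d² + r² + 2dr cosθ).
d² + r² + 2dr cosθ = |CA|² = 0.143987 m²;  d cosθ + r = +0.16584 m.
|ω_lever| = |0.1197·4.712·+0.16584| / 0.143987 = 0.6497 rad/s.

0.650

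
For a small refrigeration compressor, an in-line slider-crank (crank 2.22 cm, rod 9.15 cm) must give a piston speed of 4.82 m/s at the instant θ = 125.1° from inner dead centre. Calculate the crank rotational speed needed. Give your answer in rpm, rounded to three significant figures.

For an in-line slider-crank, |v_piston| = rω|sinθ|·[1 + r cosθ/√(L² − r² sin²θ)].
With r = 0.0222 m, L = 0.0915 m, θ = 125.1°: the bracketed kinematic factor |dx/dθ| = 0.015578 m.
ω = v/|dx/dθ| = 4.82/0.015578 = 309.42 rad/s.
N = 60ω/(2π) = 2954.7 rpm.

2950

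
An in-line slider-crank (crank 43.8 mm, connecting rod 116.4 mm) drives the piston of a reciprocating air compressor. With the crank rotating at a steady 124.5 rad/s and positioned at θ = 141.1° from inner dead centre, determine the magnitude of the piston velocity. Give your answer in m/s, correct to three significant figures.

2.39

ω = 124.5 rad/s
For an in-line slider-crank, x = r cosθ + √(L² − r² sin²θ), so v = −rω sinθ·[1 + r cosθ/√(L² − r² sin²θ)].
With r = 0.0438 m, L = 0.1164 m, θ = 141.1°: √(L² − r² sin²θ) = 0.1131 m.
v = −0.0438·124.5·0.62796·[1 + 0.0438·-0.77824/0.1131] = -2.3923 m/s.
|v| = 2.3923 m/s.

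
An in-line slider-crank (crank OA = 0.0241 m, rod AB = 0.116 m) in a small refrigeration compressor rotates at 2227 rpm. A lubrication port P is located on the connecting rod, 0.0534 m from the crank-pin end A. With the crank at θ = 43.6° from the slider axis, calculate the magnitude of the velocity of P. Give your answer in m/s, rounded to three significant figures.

4.69

ω = 233.2 rad/s.  Crank-pin speed |V_A| = rω = 5.6204 m/s, perpendicular to OA.
Rod angle: sinφ = −(r/L) sinθ ⇒ φ = -8.237°; ω_rod = −rω cosθ/√(L²−r²sin²θ) = -35.453 rad/s.
V_P = V_A + ω_rod × AP, with AP = 0.0534 m along the rod.
Components: V_Px = −rω sinθ − a·ω_rod·sinφ = -4.1472 m/s;  V_Py = rω cosθ + a·ω_rod·cosφ = +2.1965 m/s.
|V_P| = √(V_Px² + V_Py²) = 4.6929 m/s.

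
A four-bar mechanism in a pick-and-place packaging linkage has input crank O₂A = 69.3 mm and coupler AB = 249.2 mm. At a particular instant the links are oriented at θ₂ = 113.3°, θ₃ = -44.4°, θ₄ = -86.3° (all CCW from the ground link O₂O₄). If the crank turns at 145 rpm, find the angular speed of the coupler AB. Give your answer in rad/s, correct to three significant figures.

ω₂ = 15.18 rad/s (from 145 rpm).
Differentiating the loop-closure r₂e^{iθ₂}+r₃e^{iθ₃}=r₁+r₄e^{iθ₄} gives r₂ω₂e^{iθ₂}+r₃ω₃e^{iθ₃}=r₄ω₄e^{iθ₄}.
Eliminating the other unknown: ω₃ = r₂ω₂ sin(θ₄−θ₂) / [r₃ sin(θ₃−θ₄)].
Numerator sine = +0.33545; denominator sine = +0.66783.
Result = 0.0693·15.18·(+0.33545) / (0.2492·(+0.66783)) = +2.121 rad/s; magnitude 2.121 rad/s.

2.12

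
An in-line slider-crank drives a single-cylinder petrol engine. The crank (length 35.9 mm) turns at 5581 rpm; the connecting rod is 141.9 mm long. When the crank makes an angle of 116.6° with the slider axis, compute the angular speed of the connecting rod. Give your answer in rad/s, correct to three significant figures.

68.0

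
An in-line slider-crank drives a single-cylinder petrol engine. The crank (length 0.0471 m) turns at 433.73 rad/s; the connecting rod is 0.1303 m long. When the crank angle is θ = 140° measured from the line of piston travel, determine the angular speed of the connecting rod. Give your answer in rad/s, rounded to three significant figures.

ω = 433.7 rad/s
The rod makes angle φ with the slider axis where L sinφ = r sinθ; differentiating, L cosφ·φ̇ = r ω cosθ.
L cosφ = √(L² − r² sin²θ) = 0.12673 m.
|ω_rod| = r ω |cosθ| / √(L² − r² sin²θ) = 0.0471·433.7·0.76604/0.12673 = 123.48 rad/s.

123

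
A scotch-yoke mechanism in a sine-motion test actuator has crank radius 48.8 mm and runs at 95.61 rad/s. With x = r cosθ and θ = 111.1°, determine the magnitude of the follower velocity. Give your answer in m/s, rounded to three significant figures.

ω = 95.61 rad/s
x = r cosθ ⇒ ẋ = −rω sinθ.
|v| = rω|sinθ| = 0.0488·95.61·|sin 111.1°| = 4.3529 m/s.

4.35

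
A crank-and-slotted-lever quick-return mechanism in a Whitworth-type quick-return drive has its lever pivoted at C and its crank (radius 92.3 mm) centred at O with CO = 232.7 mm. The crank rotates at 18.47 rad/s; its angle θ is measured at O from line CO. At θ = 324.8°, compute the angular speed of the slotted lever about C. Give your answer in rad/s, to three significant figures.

ω = 18.47 rad/s
Crank pin A relative to C: A = (d + r cosθ, r sinθ); lever angle φ = atan2(r sinθ, d + r cosθ).
Differentiating tanφ: φ̇ = rω(d cosθ + r)/(d² + r² + 2dr cosθ).
d² + r² + 2dr cosθ = |CA|² = 0.0977702 m²;  d cosθ + r = +0.28245 m.
|ω_lever| = |0.0923·18.47·+0.28245| / 0.0977702 = 4.925 rad/s.

4.92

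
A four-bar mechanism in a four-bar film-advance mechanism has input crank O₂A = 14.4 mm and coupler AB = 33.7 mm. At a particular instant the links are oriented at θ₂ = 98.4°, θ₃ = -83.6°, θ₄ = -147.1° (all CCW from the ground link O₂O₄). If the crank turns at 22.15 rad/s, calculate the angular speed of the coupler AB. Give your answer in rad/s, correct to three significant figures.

ω₂ = 22.15 rad/s
Differentiating the loop-closure r₂e^{iθ₂}+r₃e^{iθ₃}=r₁+r₄e^{iθ₄} gives r₂ω₂e^{iθ₂}+r₃ω₃e^{iθ₃}=r₄ω₄e^{iθ₄}.
Eliminating the other unknown: ω₃ = r₂ω₂ sin(θ₄−θ₂) / [r₃ sin(θ₃−θ₄)].
Numerator sine = +0.90996; denominator sine = +0.89493.
Result = 0.0144·22.15·(+0.90996) / (0.0337·(+0.89493)) = +9.6236 rad/s; magnitude 9.6236 rad/s.

9.62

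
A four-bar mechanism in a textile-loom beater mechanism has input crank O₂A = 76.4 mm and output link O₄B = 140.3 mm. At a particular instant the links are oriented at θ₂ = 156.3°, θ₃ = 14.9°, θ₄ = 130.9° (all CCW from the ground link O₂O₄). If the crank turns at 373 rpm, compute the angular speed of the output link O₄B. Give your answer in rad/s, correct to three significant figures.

14.8

ω₂ = 39.06 rad/s (from 373 rpm).
Differentiating the loop-closure r₂e^{iθ₂}+r₃e^{iθ₃}=r₁+r₄e^{iθ₄} gives r₂ω₂e^{iθ₂}+r₃ω₃e^{iθ₃}=r₄ω₄e^{iθ₄}.
Eliminating the other unknown: ω₄ = r₂ω₂ sin(θ₂−θ₃) / [r₄ sin(θ₄−θ₃)].
Numerator sine = +0.62388; denominator sine = +0.89879.
Result = 0.0764·39.06·(+0.62388) / (0.1403·(+0.89879)) = +14.764 rad/s; magnitude 14.764 rad/s.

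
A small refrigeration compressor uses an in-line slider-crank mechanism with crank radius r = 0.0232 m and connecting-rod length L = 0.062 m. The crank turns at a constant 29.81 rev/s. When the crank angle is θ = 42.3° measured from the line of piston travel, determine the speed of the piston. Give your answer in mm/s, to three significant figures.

3760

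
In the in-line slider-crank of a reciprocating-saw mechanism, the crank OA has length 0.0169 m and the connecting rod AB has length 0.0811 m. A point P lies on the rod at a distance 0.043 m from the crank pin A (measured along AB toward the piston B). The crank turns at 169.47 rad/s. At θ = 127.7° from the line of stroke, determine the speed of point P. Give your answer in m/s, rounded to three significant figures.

2.27

ω = 169.5 rad/s.  Crank-pin speed |V_A| = rω = 2.864 m/s, perpendicular to OA.
Rod angle: sinφ = −(r/L) sinθ ⇒ φ = -9.490°; ω_rod = −rω cosθ/√(L²−r²sin²θ) = +21.896 rad/s.
V_P = V_A + ω_rod × AP, with AP = 0.043 m along the rod.
Components: V_Px = −rω sinθ − a·ω_rod·sinφ = -2.1109 m/s;  V_Py = rω cosθ + a·ω_rod·cosφ = -0.82281 m/s.
|V_P| = √(V_Px² + V_Py²) = 2.2656 m/s.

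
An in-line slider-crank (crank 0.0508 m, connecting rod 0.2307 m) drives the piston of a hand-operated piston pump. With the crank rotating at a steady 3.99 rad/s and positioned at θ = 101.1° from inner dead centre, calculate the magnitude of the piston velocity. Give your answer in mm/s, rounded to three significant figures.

ω = 3.99 rad/s
For an in-line slider-crank, x = r cosθ + √(L² − r² sin²θ), so v = −rω sinθ·[1 + r cosθ/√(L² − r² sin²θ)].
With r = 0.0508 m, L = 0.2307 m, θ = 101.1°: √(L² − r² sin²θ) = 0.22525 m.
v = −0.0508·3.99·0.98129·[1 + 0.0508·-0.19252/0.22525] = -0.19026 m/s.
|v| = 0.19026 m/s = 190.26 mm/s.

190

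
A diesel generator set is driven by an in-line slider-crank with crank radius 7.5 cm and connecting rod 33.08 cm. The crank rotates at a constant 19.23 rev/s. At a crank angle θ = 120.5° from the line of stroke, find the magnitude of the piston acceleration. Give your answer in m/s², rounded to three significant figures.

ω = 2π·19.2 = 120.8 rad/s
x(θ) = r cosθ + √(L² − r² sin²θ); with ω constant, a = ω²·d²x/dθ².
d²x/dθ² = −r cosθ − r²(cos2θ)/√u − r⁴ sin²2θ/(4u^{3/2}),  u = L² − r² sin²θ = 0.105253 m².
Substituting r = 0.075 m, L = 0.3308 m, θ = 120.5°: d²x/dθ² = +0.046294 m.
a = ω²·d²x/dθ² = (120.8)²·(+0.046294) = +675.84 m/s²;  |a| = 675.84 m/s².

676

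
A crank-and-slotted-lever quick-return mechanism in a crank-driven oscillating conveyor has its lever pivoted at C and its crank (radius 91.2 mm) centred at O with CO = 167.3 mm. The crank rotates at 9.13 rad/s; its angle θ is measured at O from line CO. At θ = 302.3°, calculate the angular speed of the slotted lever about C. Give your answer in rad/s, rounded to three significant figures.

ω = 9.13 rad/s
Crank pin A relative to C: A = (d + r cosθ, r sinθ); lever angle φ = atan2(r sinθ, d + r cosθ).
Differentiating tanφ: φ̇ = rω(d cosθ + r)/(d² + r² + 2dr cosθ).
d² + r² + 2dr cosθ = |CA|² = 0.0526128 m²;  d cosθ + r = +0.1806 m.
|ω_lever| = |0.0912·9.13·+0.1806| / 0.0526128 = 2.8582 rad/s.

2.86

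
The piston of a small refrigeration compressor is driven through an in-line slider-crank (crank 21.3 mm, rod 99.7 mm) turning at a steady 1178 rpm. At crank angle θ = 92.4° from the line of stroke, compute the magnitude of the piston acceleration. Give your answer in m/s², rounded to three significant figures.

84.2

ω = 2π·1178/60 = 123.4 rad/s
x(θ) = r cosθ + √(L² − r² sin²θ); with ω constant, a = ω²·d²x/dθ².
d²x/dθ² = −r cosθ − r²(cos2θ)/√u − r⁴ sin²2θ/(4u^{3/2}),  u = L² − r² sin²θ = 0.0094872 m².
Substituting r = 0.0213 m, L = 0.0997 m, θ = 92.4°: d²x/dθ² = +0.0055331 m.
a = ω²·d²x/dθ² = (123.4)²·(+0.0055331) = +84.201 m/s²;  |a| = 84.201 m/s².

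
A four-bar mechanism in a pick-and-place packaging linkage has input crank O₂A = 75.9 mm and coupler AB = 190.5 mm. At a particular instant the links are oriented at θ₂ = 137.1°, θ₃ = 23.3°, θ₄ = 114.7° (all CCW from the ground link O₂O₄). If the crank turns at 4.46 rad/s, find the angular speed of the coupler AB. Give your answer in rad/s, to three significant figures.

ω₂ = 4.46 rad/s
Differentiating the loop-closure r₂e^{iθ₂}+r₃e^{iθ₃}=r₁+r₄e^{iθ₄} gives r₂ω₂e^{iθ₂}+r₃ω₃e^{iθ₃}=r₄ω₄e^{iθ₄}.
Eliminating the other unknown: ω₃ = r₂ω₂ sin(θ₄−θ₂) / [r₃ sin(θ₃−θ₄)].
Numerator sine = -0.38107; denominator sine = -0.99970.
Result = 0.0759·4.46·(-0.38107) / (0.1905·(-0.99970)) = +0.67736 rad/s; magnitude 0.67736 rad/s.

0.677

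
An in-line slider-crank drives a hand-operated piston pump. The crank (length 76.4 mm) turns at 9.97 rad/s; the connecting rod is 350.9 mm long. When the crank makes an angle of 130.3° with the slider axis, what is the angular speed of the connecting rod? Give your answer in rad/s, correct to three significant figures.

ω = 9.97 rad/s
The rod makes angle φ with the slider axis where L sinφ = r sinθ; differentiating, L cosφ·φ̇ = r ω cosθ.
L cosφ = √(L² − r² sin²θ) = 0.34603 m.
|ω_rod| = r ω |cosθ| / √(L² − r² sin²θ) = 0.0764·9.97·0.64679/0.34603 = 1.4238 rad/s.

1.42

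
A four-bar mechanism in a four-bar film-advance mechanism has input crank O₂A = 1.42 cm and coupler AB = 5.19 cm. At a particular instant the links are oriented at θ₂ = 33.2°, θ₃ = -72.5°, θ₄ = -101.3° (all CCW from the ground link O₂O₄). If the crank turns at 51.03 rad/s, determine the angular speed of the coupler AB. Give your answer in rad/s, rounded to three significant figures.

20.7

ω₂ = 51.03 rad/s
Differentiating the loop-closure r₂e^{iθ₂}+r₃e^{iθ₃}=r₁+r₄e^{iθ₄} gives r₂ω₂e^{iθ₂}+r₃ω₃e^{iθ₃}=r₄ω₄e^{iθ₄}.
Eliminating the other unknown: ω₃ = r₂ω₂ sin(θ₄−θ₂) / [r₃ sin(θ₃−θ₄)].
Numerator sine = -0.71325; denominator sine = +0.48175.
Result = 0.0142·51.03·(-0.71325) / (0.0519·(+0.48175)) = -20.671 rad/s; magnitude 20.671 rad/s.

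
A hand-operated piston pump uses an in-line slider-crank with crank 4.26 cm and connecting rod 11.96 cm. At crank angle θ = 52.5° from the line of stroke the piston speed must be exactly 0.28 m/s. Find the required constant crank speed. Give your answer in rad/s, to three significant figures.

6.76

For an in-line slider-crank, |v_piston| = rω|sinθ|·[1 + r cosθ/√(L² − r² sin²θ)].
With r = 0.0426 m, L = 0.1196 m, θ = 52.5°: the bracketed kinematic factor |dx/dθ| = 0.041436 m.
ω = v/|dx/dθ| = 0.28/0.041436 = 6.7573 rad/s.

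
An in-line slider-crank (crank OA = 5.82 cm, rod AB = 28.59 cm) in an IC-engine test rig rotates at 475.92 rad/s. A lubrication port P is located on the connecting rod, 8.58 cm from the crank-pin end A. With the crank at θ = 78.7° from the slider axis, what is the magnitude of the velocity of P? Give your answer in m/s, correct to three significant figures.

ω = 475.9 rad/s.  Crank-pin speed |V_A| = rω = 27.699 m/s, perpendicular to OA.
Rod angle: sinφ = −(r/L) sinθ ⇒ φ = -11.515°; ω_rod = −rω cosθ/√(L²−r²sin²θ) = -19.374 rad/s.
V_P = V_A + ω_rod × AP, with AP = 0.0858 m along the rod.
Components: V_Px = −rω sinθ − a·ω_rod·sinφ = -27.493 m/s;  V_Py = rω cosθ + a·ω_rod·cosφ = +3.7986 m/s.
|V_P| = √(V_Px² + V_Py²) = 27.755 m/s.

27.8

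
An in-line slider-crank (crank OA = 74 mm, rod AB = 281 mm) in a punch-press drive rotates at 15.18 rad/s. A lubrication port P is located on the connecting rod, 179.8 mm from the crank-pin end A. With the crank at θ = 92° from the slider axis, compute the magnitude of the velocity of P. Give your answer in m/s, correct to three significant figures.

ω = 15.18 rad/s.  Crank-pin speed |V_A| = rω = 1.1233 m/s, perpendicular to OA.
Rod angle: sinφ = −(r/L) sinθ ⇒ φ = -15.259°; ω_rod = −rω cosθ/√(L²−r²sin²θ) = +0.14461 rad/s.
V_P = V_A + ω_rod × AP, with AP = 0.1798 m along the rod.
Components: V_Px = −rω sinθ − a·ω_rod·sinφ = -1.1158 m/s;  V_Py = rω cosθ + a·ω_rod·cosφ = -0.014119 m/s.
|V_P| = √(V_Px² + V_Py²) = 1.1159 m/s.

1.12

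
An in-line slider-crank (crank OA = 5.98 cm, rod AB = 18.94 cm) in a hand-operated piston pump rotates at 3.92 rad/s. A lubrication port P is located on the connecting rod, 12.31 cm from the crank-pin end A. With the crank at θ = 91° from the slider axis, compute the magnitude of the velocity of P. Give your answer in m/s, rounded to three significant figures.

0.234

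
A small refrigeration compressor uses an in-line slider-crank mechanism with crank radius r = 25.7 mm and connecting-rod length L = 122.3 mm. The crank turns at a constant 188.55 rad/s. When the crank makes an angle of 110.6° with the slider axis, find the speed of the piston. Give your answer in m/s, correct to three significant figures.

ω = 188.6 rad/s
For an in-line slider-crank, x = r cosθ + √(L² − r² sin²θ), so v = −rω sinθ·[1 + r cosθ/√(L² − r² sin²θ)].
With r = 0.0257 m, L = 0.1223 m, θ = 110.6°: √(L² − r² sin²θ) = 0.11991 m.
v = −0.0257·188.6·0.93606·[1 + 0.0257·-0.35184/0.11991] = -4.1938 m/s.
|v| = 4.1938 m/s.

4.19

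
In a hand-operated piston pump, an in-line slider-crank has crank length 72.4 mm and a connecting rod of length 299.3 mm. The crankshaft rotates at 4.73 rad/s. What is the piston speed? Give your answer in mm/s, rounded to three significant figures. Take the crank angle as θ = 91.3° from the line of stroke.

340

ω = 4.73 rad/s
For an in-line slider-crank, x = r cosθ + √(L² − r² sin²θ), so v = −rω sinθ·[1 + r cosθ/√(L² − r² sin²θ)].
With r = 0.0724 m, L = 0.2993 m, θ = 91.3°: √(L² − r² sin²θ) = 0.29042 m.
v = −0.0724·4.73·0.99974·[1 + 0.0724·-0.02269/0.29042] = -0.34043 m/s.
|v| = 0.34043 m/s = 340.43 mm/s.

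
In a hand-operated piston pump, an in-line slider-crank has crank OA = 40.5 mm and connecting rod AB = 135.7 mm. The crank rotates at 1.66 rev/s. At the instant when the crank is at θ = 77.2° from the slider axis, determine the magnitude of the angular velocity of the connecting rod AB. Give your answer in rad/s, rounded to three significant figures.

0.721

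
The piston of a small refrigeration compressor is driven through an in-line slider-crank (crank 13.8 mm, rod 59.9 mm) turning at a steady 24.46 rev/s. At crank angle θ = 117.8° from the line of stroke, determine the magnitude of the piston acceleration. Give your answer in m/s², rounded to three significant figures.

ω = 2π·24.5 = 153.7 rad/s
x(θ) = r cosθ + √(L² − r² sin²θ); with ω constant, a = ω²·d²x/dθ².
d²x/dθ² = −r cosθ − r²(cos2θ)/√u − r⁴ sin²2θ/(4u^{3/2}),  u = L² − r² sin²θ = 0.00343899 m².
Substituting r = 0.0138 m, L = 0.0599 m, θ = 117.8°: d²x/dθ² = +0.0082402 m.
a = ω²·d²x/dθ² = (153.7)²·(+0.0082402) = +194.63 m/s²;  |a| = 194.63 m/s².

195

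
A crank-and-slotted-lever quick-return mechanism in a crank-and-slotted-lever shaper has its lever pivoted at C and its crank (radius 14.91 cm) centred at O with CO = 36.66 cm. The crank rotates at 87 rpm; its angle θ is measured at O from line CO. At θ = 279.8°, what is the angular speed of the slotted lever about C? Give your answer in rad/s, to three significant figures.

1.64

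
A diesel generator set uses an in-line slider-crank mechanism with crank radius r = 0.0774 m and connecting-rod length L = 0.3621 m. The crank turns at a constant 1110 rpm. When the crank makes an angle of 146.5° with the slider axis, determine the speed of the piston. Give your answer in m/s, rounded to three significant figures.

4.07

ω = 2π·1110/60 = 116.2 rad/s
For an in-line slider-crank, x = r cosθ + √(L² − r² sin²θ), so v = −rω sinθ·[1 + r cosθ/√(L² − r² sin²θ)].
With r = 0.0774 m, L = 0.3621 m, θ = 146.5°: √(L² − r² sin²θ) = 0.35957 m.
v = −0.0774·116.2·0.55194·[1 + 0.0774·-0.83389/0.35957] = -4.0744 m/s.
|v| = 4.0744 m/s.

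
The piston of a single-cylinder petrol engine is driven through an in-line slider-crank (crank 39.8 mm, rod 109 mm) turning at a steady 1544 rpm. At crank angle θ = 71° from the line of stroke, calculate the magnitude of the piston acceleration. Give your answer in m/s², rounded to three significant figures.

ω = 2π·1544/60 = 161.7 rad/s
x(θ) = r cosθ + √(L² − r² sin²θ); with ω constant, a = ω²·d²x/dθ².
d²x/dθ² = −r cosθ − r²(cos2θ)/√u − r⁴ sin²2θ/(4u^{3/2}),  u = L² − r² sin²θ = 0.0104649 m².
Substituting r = 0.0398 m, L = 0.109 m, θ = 71°: d²x/dθ² = -0.0009777 m.
a = ω²·d²x/dθ² = (161.7)²·(-0.0009777) = -25.56 m/s²;  |a| = 25.56 m/s².

25.6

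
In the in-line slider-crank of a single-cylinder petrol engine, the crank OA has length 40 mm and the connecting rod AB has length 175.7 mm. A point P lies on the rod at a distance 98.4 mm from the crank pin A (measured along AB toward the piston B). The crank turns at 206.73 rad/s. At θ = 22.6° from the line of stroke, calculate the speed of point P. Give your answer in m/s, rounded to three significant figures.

4.89

ω = 206.7 rad/s.  Crank-pin speed |V_A| = rω = 8.2692 m/s, perpendicular to OA.
Rod angle: sinφ = −(r/L) sinθ ⇒ φ = -5.019°; ω_rod = −rω cosθ/√(L²−r²sin²θ) = -43.618 rad/s.
V_P = V_A + ω_rod × AP, with AP = 0.0984 m along the rod.
Components: V_Px = −rω sinθ − a·ω_rod·sinφ = -3.5533 m/s;  V_Py = rω cosθ + a·ω_rod·cosφ = +3.3587 m/s.
|V_P| = √(V_Px² + V_Py²) = 4.8895 m/s.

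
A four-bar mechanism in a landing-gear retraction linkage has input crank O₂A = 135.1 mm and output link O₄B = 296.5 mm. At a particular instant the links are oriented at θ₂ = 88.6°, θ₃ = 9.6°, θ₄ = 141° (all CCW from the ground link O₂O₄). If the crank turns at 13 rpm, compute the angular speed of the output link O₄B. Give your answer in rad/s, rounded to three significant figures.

0.812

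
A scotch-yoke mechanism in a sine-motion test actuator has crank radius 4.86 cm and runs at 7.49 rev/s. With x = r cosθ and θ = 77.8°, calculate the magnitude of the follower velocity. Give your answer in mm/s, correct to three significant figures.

2240

ω = 47.06 rad/s (from 7.49 rev/s).
x = r cosθ ⇒ ẋ = −rω sinθ.
|v| = rω|sinθ| = 0.0486·47.06·|sin 77.8°| = 2.2355 m/s = 2235.5 mm/s.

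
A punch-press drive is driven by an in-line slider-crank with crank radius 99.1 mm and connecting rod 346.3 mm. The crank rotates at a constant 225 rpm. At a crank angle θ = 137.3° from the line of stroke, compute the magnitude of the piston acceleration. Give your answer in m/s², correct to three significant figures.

ω = 2π·225/60 = 23.56 rad/s
x(θ) = r cosθ + √(L² − r² sin²θ); with ω constant, a = ω²·d²x/dθ².
d²x/dθ² = −r cosθ − r²(cos2θ)/√u − r⁴ sin²2θ/(4u^{3/2}),  u = L² − r² sin²θ = 0.115407 m².
Substituting r = 0.0991 m, L = 0.3463 m, θ = 137.3°: d²x/dθ² = +0.069901 m.
a = ω²·d²x/dθ² = (23.56)²·(+0.069901) = +38.806 m/s²;  |a| = 38.806 m/s².

38.8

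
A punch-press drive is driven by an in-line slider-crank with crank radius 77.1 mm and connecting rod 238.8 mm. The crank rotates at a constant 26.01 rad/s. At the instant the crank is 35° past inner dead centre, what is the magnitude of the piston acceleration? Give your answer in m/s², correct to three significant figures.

ω = 26.01 rad/s
x(θ) = r cosθ + √(L² − r² sin²θ); with ω constant, a = ω²·d²x/dθ².
d²x/dθ² = −r cosθ − r²(cos2θ)/√u − r⁴ sin²2θ/(4u^{3/2}),  u = L² − r² sin²θ = 0.0550698 m².
Substituting r = 0.0771 m, L = 0.2388 m, θ = 35°: d²x/dθ² = -0.072424 m.
a = ω²·d²x/dθ² = (26.01)²·(-0.072424) = -48.996 m/s²;  |a| = 48.996 m/s².

49.0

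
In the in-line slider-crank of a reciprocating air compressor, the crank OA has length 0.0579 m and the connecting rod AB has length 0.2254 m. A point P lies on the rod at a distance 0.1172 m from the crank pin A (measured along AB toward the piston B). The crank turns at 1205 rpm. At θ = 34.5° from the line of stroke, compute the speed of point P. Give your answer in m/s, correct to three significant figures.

ω = 126.2 rad/s.  Crank-pin speed |V_A| = rω = 7.3062 m/s, perpendicular to OA.
Rod angle: sinφ = −(r/L) sinθ ⇒ φ = -8.366°; ω_rod = −rω cosθ/√(L²−r²sin²θ) = -27.001 rad/s.
V_P = V_A + ω_rod × AP, with AP = 0.1172 m along the rod.
Components: V_Px = −rω sinθ − a·ω_rod·sinφ = -4.5987 m/s;  V_Py = rω cosθ + a·ω_rod·cosφ = +2.8904 m/s.
|V_P| = √(V_Px² + V_Py²) = 5.4317 m/s.

5.43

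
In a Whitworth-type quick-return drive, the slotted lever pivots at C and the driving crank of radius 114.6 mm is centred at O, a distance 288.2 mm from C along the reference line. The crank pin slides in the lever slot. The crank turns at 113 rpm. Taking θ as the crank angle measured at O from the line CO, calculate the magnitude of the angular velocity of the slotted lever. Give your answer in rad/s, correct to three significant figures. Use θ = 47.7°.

2.98

ω = 11.83 rad/s (from 113 rpm).
Crank pin A relative to C: A = (d + r cosθ, r sinθ); lever angle φ = atan2(r sinθ, d + r cosθ).
Differentiating tanφ: φ̇ = rω(d cosθ + r)/(d² + r² + 2dr cosθ).
d² + r² + 2dr cosθ = |CA|² = 0.140649 m²;  d cosθ + r = +0.30856 m.
|ω_lever| = |0.1146·11.83·+0.30856| / 0.140649 = 2.9751 rad/s.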